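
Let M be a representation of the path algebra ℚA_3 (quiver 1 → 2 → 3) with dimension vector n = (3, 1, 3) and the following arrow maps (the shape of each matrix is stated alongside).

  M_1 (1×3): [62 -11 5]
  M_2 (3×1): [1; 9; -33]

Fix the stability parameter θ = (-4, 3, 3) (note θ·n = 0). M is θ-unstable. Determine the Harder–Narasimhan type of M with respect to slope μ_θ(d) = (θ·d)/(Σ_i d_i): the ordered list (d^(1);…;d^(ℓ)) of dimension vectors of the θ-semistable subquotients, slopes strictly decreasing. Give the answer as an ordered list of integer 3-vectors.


Barcode: M ≅ I[1,1]^2, I[1,3], I[3,3]^2. HN layers by μ_θ (2 steps, strictly decreasing):
  μ^(1)=3; μ^(2)=-4

((0, 1, 3); (3, 0, 0))


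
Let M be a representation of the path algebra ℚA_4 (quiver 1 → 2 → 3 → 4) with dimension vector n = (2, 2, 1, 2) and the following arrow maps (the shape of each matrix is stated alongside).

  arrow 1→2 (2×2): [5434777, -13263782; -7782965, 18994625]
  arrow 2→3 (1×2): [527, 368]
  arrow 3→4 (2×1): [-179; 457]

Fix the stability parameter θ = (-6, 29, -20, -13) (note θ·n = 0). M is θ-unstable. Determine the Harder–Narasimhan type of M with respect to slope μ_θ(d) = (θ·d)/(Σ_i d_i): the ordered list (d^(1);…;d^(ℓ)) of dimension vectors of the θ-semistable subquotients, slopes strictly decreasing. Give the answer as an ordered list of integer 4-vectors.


Via rank(M_{q-1}∘⋯∘M_p): M ≅ I[1,2], I[1,4], I[4,4].
μ_θ-semistable layers: μ^(1)=29; μ^(2)=-4/3; μ^(3)=-6; μ^(4)=-13

((0, 1, 0, 0); (0, 1, 1, 1); (2, 0, 0, 0); (0, 0, 0, 1))


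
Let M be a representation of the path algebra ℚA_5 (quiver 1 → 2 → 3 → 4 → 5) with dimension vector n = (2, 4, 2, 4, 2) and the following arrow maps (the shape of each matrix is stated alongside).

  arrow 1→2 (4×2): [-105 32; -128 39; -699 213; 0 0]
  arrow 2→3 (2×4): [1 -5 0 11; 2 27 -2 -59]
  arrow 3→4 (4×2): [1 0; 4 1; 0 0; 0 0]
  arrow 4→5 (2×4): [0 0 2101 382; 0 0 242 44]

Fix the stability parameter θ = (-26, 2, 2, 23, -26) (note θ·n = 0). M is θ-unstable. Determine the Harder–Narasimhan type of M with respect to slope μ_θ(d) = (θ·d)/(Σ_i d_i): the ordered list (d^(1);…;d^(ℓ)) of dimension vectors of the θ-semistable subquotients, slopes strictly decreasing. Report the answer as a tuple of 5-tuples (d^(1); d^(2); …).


Interval decomposition of M: I[1,4]^2, I[2,2]^2, I[4,4], I[4,5], I[5,5].
HN type (ℓ=4): μ^(1)=23; μ^(2)=2; μ^(3)=-3/2; μ^(4)=-26

((0, 0, 0, 3, 0); (0, 4, 2, 0, 0); (0, 0, 0, 1, 1); (2, 0, 0, 0, 1))


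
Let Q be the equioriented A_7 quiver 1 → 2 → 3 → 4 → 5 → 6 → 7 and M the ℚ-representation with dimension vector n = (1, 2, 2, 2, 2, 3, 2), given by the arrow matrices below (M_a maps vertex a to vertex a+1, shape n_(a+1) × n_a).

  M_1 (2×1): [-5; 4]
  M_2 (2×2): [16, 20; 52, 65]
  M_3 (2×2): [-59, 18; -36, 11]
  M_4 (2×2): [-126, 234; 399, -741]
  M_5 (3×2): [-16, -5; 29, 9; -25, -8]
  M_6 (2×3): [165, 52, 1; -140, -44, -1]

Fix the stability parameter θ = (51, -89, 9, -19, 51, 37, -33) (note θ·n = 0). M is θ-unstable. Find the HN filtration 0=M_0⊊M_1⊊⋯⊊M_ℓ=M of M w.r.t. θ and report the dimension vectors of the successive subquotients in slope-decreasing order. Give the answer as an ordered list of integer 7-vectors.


Interval decomposition of M: I[1,2], I[2,7], I[3,4], I[5,7], I[6,6].
HN type (ℓ=5): μ^(1)=37; μ^(2)=55/3; μ^(3)=-5; μ^(4)=-19; μ^(5)=-89

((0, 0, 0, 0, 0, 1, 0); (0, 0, 0, 0, 2, 2, 2); (0, 0, 2, 2, 0, 0, 0); (1, 1, 0, 0, 0, 0, 0); (0, 1, 0, 0, 0, 0, 0))


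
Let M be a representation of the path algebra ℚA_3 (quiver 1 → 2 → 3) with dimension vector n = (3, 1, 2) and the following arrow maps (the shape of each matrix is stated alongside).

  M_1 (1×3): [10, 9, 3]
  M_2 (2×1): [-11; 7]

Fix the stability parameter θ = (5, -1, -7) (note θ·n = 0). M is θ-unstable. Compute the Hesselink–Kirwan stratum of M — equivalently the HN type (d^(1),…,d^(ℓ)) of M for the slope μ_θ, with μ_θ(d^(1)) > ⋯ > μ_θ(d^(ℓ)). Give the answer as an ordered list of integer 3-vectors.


Interval decomposition of M: I[1,1]^2, I[1,3], I[3,3].
HN type (ℓ=3): μ^(1)=5; μ^(2)=-1; μ^(3)=-7

((2, 0, 0); (1, 1, 1); (0, 0, 1))


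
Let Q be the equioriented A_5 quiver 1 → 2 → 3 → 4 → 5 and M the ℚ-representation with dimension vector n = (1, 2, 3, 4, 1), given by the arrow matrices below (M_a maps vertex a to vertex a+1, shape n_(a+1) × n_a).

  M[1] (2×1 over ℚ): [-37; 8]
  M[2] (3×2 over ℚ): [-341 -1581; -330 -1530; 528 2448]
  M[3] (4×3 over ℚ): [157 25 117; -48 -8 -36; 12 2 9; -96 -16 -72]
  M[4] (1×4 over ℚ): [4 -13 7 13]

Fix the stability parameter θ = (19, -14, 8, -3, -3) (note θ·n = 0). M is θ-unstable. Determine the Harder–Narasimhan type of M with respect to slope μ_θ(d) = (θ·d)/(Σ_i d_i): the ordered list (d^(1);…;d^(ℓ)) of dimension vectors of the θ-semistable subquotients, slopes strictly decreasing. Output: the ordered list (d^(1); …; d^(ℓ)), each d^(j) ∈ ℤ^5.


Via rank(M_{q-1}∘⋯∘M_p): M ≅ I[1,5], I[2,2], I[3,3], I[3,4], I[4,4]^2.
μ_θ-semistable layers: μ^(1)=8; μ^(2)=5/2; μ^(3)=7/5; μ^(4)=-3; μ^(5)=-14

((0, 0, 1, 0, 0); (0, 0, 1, 1, 0); (1, 1, 1, 1, 1); (0, 0, 0, 2, 0); (0, 1, 0, 0, 0))


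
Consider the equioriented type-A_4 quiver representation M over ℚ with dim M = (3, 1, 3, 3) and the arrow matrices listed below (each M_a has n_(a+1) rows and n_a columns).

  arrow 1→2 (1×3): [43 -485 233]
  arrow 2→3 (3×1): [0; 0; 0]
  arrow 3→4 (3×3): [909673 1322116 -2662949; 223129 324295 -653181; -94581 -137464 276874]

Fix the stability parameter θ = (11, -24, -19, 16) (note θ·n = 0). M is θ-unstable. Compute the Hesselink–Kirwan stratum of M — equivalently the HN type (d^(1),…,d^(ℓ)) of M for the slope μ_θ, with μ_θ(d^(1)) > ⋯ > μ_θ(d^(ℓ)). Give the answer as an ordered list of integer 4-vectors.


Via rank(M_{q-1}∘⋯∘M_p): M ≅ I[1,1]^2, I[1,2], I[3,4]^3.
μ_θ-semistable layers: μ^(1)=16; μ^(2)=11; μ^(3)=-13/2; μ^(4)=-19

((0, 0, 0, 3); (2, 0, 0, 0); (1, 1, 0, 0); (0, 0, 3, 0))


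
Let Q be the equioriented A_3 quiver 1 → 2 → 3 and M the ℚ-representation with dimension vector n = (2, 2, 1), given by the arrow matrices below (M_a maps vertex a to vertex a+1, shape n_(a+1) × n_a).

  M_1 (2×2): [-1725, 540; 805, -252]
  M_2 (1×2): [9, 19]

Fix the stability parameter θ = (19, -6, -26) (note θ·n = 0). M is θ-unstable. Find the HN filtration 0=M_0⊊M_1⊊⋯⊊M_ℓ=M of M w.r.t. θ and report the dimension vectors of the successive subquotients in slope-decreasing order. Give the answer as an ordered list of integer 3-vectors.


Interval decomposition of M: I[1,1], I[1,3], I[2,2].
HN type (ℓ=3): μ^(1)=19; μ^(2)=-13/3; μ^(3)=-6

((1, 0, 0); (1, 1, 1); (0, 1, 0))


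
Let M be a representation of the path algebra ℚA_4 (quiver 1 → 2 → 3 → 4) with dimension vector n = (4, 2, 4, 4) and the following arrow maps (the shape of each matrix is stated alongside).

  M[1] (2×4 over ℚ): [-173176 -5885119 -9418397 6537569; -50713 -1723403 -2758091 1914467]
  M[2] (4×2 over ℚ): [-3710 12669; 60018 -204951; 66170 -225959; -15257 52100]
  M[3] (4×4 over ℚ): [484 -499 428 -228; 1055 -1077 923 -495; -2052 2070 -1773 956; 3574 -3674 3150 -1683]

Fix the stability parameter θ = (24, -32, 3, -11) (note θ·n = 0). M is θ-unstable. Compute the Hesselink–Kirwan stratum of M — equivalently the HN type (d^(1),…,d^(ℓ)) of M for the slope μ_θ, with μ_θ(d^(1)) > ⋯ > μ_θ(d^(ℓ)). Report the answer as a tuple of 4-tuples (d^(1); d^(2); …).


Barcode: M ≅ I[1,1]^2, I[1,4]^2, I[3,4]^2. HN layers by μ_θ (2 steps, strictly decreasing):
  μ^(1)=24; μ^(2)=-4

((2, 0, 0, 0); (2, 2, 4, 4))


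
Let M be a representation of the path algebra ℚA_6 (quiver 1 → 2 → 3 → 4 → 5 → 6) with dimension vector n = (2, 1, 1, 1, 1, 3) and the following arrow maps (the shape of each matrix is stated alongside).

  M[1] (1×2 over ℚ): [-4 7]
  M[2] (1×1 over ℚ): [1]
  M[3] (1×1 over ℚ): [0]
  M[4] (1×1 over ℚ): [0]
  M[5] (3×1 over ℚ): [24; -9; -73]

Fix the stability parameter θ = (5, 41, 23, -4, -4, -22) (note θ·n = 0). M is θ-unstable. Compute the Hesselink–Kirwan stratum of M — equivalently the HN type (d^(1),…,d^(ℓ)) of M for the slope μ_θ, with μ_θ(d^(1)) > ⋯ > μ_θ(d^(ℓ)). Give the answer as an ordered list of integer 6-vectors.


Interval decomposition of M: I[1,1], I[1,3], I[4,4], I[5,6], I[6,6]^2.
HN type (ℓ=5): μ^(1)=32; μ^(2)=5; μ^(3)=-4; μ^(4)=-13; μ^(5)=-22

((0, 1, 1, 0, 0, 0); (2, 0, 0, 0, 0, 0); (0, 0, 0, 1, 0, 0); (0, 0, 0, 0, 1, 1); (0, 0, 0, 0, 0, 2))


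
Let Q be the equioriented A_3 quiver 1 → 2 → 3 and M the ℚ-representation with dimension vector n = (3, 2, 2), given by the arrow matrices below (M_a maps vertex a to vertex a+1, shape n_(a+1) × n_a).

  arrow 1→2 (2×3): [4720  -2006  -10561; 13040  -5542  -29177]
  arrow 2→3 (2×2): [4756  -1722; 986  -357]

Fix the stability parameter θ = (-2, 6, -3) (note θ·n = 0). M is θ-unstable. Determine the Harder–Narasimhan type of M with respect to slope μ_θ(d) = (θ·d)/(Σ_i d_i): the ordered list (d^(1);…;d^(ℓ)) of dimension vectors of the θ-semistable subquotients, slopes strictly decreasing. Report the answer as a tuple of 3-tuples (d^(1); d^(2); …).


Barcode: M ≅ I[1,1]^2, I[1,3], I[2,2], I[3,3]. HN layers by μ_θ (4 steps, strictly decreasing):
  μ^(1)=6; μ^(2)=3/2; μ^(3)=-2; μ^(4)=-3

((0, 1, 0); (0, 1, 1); (3, 0, 0); (0, 0, 1))


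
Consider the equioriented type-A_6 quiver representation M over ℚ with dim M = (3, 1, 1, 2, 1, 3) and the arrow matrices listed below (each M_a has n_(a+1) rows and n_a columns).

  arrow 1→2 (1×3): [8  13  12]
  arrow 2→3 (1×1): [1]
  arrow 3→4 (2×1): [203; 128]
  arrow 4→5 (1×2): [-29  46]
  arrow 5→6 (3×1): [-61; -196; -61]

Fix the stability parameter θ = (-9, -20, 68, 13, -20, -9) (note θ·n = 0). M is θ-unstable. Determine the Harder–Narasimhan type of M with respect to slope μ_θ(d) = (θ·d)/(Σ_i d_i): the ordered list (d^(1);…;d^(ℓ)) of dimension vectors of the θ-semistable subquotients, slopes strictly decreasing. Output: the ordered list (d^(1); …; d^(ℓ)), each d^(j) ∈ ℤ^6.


Barcode: M ≅ I[1,1]^2, I[1,6], I[4,4], I[6,6]^2. HN layers by μ_θ (3 steps, strictly decreasing):
  μ^(1)=13; μ^(2)=-9; μ^(3)=-29/2

((0, 0, 1, 2, 1, 1); (2, 0, 0, 0, 0, 2); (1, 1, 0, 0, 0, 0))


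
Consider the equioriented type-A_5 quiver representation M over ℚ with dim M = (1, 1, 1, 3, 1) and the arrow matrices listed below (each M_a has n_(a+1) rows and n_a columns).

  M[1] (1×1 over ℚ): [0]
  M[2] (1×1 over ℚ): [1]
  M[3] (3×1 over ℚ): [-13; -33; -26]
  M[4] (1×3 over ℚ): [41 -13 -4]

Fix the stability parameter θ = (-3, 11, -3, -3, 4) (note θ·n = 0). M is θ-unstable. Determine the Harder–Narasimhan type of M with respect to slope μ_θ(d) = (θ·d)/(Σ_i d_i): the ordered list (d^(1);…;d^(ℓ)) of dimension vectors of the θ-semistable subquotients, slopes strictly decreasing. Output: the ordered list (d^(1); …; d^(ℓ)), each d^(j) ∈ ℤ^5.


Via rank(M_{q-1}∘⋯∘M_p): M ≅ I[1,1], I[2,4], I[4,4], I[4,5].
μ_θ-semistable layers: μ^(1)=4; μ^(2)=5/3; μ^(3)=-3

((0, 0, 0, 0, 1); (0, 1, 1, 1, 0); (1, 0, 0, 2, 0))


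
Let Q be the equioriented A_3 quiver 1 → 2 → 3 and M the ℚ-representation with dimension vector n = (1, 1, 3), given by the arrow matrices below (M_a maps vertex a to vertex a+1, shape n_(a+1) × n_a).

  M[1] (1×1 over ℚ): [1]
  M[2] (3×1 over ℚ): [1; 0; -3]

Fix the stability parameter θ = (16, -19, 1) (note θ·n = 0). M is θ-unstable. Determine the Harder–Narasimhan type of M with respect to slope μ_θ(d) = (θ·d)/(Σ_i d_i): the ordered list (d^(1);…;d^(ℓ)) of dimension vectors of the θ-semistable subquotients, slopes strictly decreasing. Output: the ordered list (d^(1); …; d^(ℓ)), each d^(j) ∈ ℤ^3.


Interval decomposition of M: I[1,3], I[3,3]^2.
HN type (ℓ=2): μ^(1)=1; μ^(2)=-3/2

((0, 0, 3); (1, 1, 0))


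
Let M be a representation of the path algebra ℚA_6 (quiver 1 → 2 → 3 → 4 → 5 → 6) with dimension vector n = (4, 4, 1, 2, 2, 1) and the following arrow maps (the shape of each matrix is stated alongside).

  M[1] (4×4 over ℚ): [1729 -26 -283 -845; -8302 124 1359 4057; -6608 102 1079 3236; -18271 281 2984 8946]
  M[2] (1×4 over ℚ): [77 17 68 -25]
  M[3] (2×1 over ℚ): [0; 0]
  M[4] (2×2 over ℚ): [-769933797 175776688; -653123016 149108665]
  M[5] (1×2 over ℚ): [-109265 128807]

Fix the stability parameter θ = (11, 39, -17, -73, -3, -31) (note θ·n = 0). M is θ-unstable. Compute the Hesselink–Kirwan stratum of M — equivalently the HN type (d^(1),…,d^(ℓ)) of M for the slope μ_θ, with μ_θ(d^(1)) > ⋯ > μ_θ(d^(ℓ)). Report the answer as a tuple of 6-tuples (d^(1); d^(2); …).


Interval decomposition of M: I[1,2]^3, I[1,3], I[4,5], I[4,6].
HN type (ℓ=5): μ^(1)=39; μ^(2)=11; μ^(3)=-3; μ^(4)=-17; μ^(5)=-73

((0, 3, 0, 0, 0, 0); (4, 1, 1, 0, 0, 0); (0, 0, 0, 0, 1, 0); (0, 0, 0, 0, 1, 1); (0, 0, 0, 2, 0, 0))


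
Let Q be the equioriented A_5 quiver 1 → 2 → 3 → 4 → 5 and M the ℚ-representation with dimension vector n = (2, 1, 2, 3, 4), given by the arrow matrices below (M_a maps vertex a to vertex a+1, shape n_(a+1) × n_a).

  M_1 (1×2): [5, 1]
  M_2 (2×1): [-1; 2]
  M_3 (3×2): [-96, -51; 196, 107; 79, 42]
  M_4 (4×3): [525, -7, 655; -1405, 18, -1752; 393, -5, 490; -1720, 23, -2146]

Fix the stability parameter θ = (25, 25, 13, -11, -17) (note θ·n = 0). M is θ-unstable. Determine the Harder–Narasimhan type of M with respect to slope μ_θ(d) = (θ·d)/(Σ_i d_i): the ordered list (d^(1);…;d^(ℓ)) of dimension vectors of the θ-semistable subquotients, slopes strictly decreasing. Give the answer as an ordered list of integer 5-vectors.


Interval decomposition of M: I[1,1], I[1,5], I[3,5], I[4,5], I[5,5].
HN type (ℓ=5): μ^(1)=25; μ^(2)=7; μ^(3)=-5; μ^(4)=-14; μ^(5)=-17

((1, 0, 0, 0, 0); (1, 1, 1, 1, 1); (0, 0, 1, 1, 1); (0, 0, 0, 1, 1); (0, 0, 0, 0, 1))


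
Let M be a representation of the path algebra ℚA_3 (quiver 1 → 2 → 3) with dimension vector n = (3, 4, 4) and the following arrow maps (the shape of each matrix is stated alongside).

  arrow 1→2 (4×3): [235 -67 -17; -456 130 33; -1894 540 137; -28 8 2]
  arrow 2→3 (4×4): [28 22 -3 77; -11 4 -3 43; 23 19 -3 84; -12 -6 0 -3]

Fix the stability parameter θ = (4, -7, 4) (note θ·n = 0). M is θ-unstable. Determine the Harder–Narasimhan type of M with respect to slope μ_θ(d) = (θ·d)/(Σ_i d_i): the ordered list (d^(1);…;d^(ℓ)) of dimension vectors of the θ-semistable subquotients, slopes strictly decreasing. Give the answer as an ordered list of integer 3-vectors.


Interval decomposition of M: I[1,1], I[1,3]^2, I[2,3]^2.
HN type (ℓ=3): μ^(1)=4; μ^(2)=-3/2; μ^(3)=-7

((1, 0, 4); (2, 2, 0); (0, 2, 0))


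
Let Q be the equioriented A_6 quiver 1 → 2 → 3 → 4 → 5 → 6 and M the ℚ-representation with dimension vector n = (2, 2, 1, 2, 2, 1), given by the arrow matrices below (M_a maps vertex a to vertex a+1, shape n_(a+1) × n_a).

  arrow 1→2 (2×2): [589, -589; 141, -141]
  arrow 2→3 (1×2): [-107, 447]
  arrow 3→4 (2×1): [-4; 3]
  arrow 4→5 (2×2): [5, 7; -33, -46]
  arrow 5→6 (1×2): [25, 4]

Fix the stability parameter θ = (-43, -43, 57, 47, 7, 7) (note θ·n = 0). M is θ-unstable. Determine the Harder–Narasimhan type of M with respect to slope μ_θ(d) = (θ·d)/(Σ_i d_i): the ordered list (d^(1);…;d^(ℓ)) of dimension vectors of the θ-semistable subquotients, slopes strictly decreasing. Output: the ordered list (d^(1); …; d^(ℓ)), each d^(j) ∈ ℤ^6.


Interval decomposition of M: I[1,1], I[1,6], I[2,2], I[4,5].
HN type (ℓ=3): μ^(1)=59/2; μ^(2)=27; μ^(3)=-43

((0, 0, 1, 1, 1, 1); (0, 0, 0, 1, 1, 0); (2, 2, 0, 0, 0, 0))


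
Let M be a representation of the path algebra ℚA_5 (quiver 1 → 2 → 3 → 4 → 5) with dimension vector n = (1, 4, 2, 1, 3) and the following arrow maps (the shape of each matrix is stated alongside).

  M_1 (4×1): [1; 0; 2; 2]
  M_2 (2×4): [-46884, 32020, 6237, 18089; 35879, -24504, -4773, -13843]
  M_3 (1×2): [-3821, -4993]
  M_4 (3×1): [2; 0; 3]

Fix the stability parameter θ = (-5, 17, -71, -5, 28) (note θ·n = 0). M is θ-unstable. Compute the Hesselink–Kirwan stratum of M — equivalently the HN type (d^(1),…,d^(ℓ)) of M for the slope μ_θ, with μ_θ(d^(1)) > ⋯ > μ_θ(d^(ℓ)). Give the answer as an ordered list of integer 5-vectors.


Barcode: M ≅ I[1,5], I[2,2]^2, I[2,3], I[5,5]^2. HN layers by μ_θ (5 steps, strictly decreasing):
  μ^(1)=28; μ^(2)=17; μ^(3)=-5; μ^(4)=-59/3; μ^(5)=-27

((0, 0, 0, 0, 3); (0, 2, 0, 0, 0); (0, 0, 0, 1, 0); (1, 1, 1, 0, 0); (0, 1, 1, 0, 0))


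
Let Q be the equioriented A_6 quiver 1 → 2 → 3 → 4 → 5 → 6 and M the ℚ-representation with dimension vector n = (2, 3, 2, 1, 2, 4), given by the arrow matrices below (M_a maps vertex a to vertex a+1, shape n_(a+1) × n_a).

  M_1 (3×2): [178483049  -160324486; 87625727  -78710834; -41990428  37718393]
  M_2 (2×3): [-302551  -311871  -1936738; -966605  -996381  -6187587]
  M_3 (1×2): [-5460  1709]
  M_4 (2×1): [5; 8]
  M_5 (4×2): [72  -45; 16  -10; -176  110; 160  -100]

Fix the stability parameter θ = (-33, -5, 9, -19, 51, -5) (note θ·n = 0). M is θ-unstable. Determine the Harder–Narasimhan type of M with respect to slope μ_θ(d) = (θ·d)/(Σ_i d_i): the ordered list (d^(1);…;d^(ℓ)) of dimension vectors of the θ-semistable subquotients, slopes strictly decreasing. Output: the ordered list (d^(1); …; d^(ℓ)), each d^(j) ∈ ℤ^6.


Barcode: M ≅ I[1,2], I[1,5], I[2,3], I[5,6], I[6,6]^3. HN layers by μ_θ (5 steps, strictly decreasing):
  μ^(1)=51; μ^(2)=23; μ^(3)=9; μ^(4)=-5; μ^(5)=-33

((0, 0, 0, 0, 1, 0); (0, 0, 0, 0, 1, 1); (0, 0, 1, 0, 0, 0); (0, 3, 1, 1, 0, 3); (2, 0, 0, 0, 0, 0))


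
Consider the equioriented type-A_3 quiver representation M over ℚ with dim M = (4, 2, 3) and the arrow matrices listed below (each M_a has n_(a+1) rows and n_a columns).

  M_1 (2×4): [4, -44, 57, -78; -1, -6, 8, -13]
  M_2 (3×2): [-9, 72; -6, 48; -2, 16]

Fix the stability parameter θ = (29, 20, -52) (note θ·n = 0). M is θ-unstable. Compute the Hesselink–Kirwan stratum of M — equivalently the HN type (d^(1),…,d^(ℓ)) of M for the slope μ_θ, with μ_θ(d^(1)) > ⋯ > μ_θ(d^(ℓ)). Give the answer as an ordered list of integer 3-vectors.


Interval decomposition of M: I[1,1]^2, I[1,2], I[1,3], I[3,3]^2.
HN type (ℓ=4): μ^(1)=29; μ^(2)=49/2; μ^(3)=-1; μ^(4)=-52

((2, 0, 0); (1, 1, 0); (1, 1, 1); (0, 0, 2))


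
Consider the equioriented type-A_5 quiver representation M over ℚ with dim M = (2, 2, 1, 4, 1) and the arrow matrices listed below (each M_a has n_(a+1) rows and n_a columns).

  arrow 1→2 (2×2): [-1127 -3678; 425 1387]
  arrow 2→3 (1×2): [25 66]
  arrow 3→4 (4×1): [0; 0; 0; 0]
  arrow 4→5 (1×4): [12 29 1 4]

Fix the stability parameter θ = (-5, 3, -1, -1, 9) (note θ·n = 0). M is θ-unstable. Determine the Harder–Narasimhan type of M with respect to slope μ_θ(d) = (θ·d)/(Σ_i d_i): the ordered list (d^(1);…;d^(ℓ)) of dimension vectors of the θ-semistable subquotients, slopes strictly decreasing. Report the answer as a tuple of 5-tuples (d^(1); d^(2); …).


Barcode: M ≅ I[1,2], I[1,3], I[4,4]^3, I[4,5]. HN layers by μ_θ (5 steps, strictly decreasing):
  μ^(1)=9; μ^(2)=3; μ^(3)=1; μ^(4)=-1; μ^(5)=-5

((0, 0, 0, 0, 1); (0, 1, 0, 0, 0); (0, 1, 1, 0, 0); (0, 0, 0, 4, 0); (2, 0, 0, 0, 0))


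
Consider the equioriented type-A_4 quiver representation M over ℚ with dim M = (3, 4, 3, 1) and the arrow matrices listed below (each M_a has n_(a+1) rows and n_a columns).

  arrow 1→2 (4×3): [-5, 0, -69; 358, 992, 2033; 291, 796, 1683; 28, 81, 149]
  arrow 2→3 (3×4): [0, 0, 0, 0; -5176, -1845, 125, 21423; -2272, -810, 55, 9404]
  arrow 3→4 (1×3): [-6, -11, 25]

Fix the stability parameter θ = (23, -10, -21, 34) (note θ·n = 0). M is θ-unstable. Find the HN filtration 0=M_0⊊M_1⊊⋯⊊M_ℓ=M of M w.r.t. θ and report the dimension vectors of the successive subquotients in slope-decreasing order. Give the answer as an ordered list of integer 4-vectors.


Interval decomposition of M: I[1,2], I[1,3], I[1,4], I[2,2], I[3,3].
HN type (ℓ=5): μ^(1)=34; μ^(2)=13/2; μ^(3)=-8/3; μ^(4)=-10; μ^(5)=-21

((0, 0, 0, 1); (1, 1, 0, 0); (2, 2, 2, 0); (0, 1, 0, 0); (0, 0, 1, 0))


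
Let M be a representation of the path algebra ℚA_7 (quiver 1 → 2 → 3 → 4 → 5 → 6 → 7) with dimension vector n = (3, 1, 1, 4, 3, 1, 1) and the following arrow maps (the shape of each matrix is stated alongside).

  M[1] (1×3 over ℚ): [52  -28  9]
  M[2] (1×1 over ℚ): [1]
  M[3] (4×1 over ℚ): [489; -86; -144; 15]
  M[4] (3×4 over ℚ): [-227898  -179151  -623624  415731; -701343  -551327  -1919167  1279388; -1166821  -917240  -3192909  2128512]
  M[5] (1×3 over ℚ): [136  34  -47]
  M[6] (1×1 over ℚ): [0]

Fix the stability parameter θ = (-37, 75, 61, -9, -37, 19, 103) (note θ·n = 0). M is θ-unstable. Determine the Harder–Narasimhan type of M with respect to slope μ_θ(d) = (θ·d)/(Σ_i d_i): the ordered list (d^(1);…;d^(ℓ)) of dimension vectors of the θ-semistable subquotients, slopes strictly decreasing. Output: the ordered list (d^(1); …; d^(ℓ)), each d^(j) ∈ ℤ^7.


Via rank(M_{q-1}∘⋯∘M_p): M ≅ I[1,1]^2, I[1,6], I[4,4], I[4,5]^2, I[7,7].
μ_θ-semistable layers: μ^(1)=103; μ^(2)=109/5; μ^(3)=-9; μ^(4)=-23; μ^(5)=-37

((0, 0, 0, 0, 0, 0, 1); (0, 1, 1, 1, 1, 1, 0); (0, 0, 0, 1, 0, 0, 0); (0, 0, 0, 2, 2, 0, 0); (3, 0, 0, 0, 0, 0, 0))


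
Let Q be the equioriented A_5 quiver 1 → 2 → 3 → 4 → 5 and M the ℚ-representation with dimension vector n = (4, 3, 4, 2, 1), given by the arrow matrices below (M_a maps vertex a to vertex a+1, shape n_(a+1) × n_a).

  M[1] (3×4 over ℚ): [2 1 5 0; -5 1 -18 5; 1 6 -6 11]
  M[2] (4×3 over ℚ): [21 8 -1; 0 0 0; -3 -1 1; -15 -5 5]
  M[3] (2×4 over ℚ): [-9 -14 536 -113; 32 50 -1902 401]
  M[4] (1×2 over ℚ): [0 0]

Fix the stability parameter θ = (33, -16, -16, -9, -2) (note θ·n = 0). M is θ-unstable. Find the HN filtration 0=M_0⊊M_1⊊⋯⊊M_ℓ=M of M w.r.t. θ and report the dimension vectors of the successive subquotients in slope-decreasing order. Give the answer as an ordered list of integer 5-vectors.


Barcode: M ≅ I[1,1], I[1,2], I[1,4]^2, I[3,3]^2, I[5,5]. HN layers by μ_θ (4 steps, strictly decreasing):
  μ^(1)=33; μ^(2)=17/2; μ^(3)=-2; μ^(4)=-16

((1, 0, 0, 0, 0); (1, 1, 0, 0, 0); (2, 2, 2, 2, 1); (0, 0, 2, 0, 0))


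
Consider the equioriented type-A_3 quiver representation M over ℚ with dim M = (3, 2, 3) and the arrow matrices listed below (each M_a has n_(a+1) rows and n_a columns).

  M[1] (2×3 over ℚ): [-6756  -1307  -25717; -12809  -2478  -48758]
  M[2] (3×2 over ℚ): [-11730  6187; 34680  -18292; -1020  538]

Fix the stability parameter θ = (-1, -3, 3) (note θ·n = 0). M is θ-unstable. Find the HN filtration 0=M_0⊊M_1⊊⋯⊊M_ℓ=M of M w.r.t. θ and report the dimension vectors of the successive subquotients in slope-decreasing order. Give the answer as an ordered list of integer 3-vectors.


Via rank(M_{q-1}∘⋯∘M_p): M ≅ I[1,1], I[1,2], I[1,3], I[3,3]^2.
μ_θ-semistable layers: μ^(1)=3; μ^(2)=-1; μ^(3)=-2

((0, 0, 3); (1, 0, 0); (2, 2, 0))


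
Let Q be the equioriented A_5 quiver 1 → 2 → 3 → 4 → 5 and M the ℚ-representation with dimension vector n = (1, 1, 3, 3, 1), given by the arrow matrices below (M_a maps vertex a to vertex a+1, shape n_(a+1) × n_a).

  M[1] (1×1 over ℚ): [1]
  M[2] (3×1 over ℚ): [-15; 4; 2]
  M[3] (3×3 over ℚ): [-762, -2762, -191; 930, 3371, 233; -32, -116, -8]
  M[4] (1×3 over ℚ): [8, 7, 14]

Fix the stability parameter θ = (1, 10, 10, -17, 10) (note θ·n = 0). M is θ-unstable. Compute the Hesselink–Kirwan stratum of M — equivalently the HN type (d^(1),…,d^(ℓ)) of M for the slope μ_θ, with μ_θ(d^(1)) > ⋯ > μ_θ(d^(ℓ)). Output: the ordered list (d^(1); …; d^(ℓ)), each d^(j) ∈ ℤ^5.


Interval decomposition of M: I[1,3], I[3,4], I[3,5], I[4,4].
HN type (ℓ=4): μ^(1)=10; μ^(2)=1; μ^(3)=-7/2; μ^(4)=-17

((0, 1, 1, 0, 1); (1, 0, 0, 0, 0); (0, 0, 2, 2, 0); (0, 0, 0, 1, 0))


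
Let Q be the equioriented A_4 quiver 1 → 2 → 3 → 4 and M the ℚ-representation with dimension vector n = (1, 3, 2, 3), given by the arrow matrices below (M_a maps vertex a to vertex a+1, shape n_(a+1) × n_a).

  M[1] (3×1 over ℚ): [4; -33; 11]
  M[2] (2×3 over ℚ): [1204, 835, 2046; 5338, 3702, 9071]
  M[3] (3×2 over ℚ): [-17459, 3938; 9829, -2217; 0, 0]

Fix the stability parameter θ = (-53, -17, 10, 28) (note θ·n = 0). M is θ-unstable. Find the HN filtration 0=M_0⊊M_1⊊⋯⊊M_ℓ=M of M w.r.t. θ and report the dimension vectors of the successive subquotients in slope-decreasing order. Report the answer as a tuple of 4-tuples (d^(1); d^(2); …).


Interval decomposition of M: I[1,4], I[2,2], I[2,4], I[4,4].
HN type (ℓ=4): μ^(1)=28; μ^(2)=10; μ^(3)=-17; μ^(4)=-53

((0, 0, 0, 3); (0, 0, 2, 0); (0, 3, 0, 0); (1, 0, 0, 0))


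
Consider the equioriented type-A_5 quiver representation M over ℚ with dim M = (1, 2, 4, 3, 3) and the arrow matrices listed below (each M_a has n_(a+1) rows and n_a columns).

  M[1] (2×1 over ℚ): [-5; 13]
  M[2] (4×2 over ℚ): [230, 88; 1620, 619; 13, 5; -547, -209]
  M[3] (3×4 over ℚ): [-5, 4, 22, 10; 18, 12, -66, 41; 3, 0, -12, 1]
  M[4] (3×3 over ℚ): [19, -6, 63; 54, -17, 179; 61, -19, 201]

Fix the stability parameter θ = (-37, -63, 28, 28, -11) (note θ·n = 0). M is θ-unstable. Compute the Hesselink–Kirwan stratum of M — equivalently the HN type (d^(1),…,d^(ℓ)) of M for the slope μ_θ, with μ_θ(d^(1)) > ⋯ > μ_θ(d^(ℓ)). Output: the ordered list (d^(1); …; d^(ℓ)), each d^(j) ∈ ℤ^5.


Via rank(M_{q-1}∘⋯∘M_p): M ≅ I[1,5], I[2,5], I[3,3]^2, I[4,5].
μ_θ-semistable layers: μ^(1)=28; μ^(2)=15; μ^(3)=17/2; μ^(4)=-50; μ^(5)=-63

((0, 0, 2, 0, 0); (0, 0, 2, 2, 2); (0, 0, 0, 1, 1); (1, 1, 0, 0, 0); (0, 1, 0, 0, 0))


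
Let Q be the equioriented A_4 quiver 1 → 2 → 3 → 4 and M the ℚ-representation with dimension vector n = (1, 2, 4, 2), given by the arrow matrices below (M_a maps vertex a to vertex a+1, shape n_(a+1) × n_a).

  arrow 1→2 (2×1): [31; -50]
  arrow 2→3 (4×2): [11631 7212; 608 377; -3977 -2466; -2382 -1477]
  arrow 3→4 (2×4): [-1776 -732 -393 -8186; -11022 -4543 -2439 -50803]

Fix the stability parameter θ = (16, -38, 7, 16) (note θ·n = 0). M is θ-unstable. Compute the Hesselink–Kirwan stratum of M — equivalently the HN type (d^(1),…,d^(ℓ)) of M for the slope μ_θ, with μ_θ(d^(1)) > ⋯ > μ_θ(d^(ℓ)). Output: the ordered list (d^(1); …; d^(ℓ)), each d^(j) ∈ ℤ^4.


Via rank(M_{q-1}∘⋯∘M_p): M ≅ I[1,4], I[2,4], I[3,3]^2.
μ_θ-semistable layers: μ^(1)=16; μ^(2)=7; μ^(3)=-11; μ^(4)=-38

((0, 0, 0, 2); (0, 0, 4, 0); (1, 1, 0, 0); (0, 1, 0, 0))


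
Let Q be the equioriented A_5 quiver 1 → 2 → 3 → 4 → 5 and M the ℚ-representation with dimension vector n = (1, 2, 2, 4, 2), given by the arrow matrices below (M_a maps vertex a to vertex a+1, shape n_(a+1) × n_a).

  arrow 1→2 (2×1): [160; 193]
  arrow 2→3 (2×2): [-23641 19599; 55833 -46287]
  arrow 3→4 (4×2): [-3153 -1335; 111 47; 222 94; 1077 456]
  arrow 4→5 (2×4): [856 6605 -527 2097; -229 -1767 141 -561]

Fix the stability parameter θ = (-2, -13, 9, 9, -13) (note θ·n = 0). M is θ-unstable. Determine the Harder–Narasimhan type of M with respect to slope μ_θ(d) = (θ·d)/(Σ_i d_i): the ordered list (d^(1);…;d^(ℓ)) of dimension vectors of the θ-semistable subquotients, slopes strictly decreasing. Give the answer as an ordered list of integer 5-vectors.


Via rank(M_{q-1}∘⋯∘M_p): M ≅ I[1,5], I[2,2], I[3,5], I[4,4]^2.
μ_θ-semistable layers: μ^(1)=9; μ^(2)=5/3; μ^(3)=-15/2; μ^(4)=-13

((0, 0, 0, 2, 0); (0, 0, 2, 2, 2); (1, 1, 0, 0, 0); (0, 1, 0, 0, 0))


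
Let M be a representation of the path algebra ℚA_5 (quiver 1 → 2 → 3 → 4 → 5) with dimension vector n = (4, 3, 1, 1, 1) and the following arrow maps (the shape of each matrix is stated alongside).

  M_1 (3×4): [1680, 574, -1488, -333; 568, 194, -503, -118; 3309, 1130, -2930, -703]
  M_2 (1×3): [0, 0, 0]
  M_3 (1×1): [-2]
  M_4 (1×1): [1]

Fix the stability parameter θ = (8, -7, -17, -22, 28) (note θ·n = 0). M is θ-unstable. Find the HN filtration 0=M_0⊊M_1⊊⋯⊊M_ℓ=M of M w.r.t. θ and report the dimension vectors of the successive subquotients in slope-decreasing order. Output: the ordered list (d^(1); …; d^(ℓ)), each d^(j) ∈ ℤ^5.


Barcode: M ≅ I[1,1], I[1,2]^3, I[3,5]. HN layers by μ_θ (4 steps, strictly decreasing):
  μ^(1)=28; μ^(2)=8; μ^(3)=1/2; μ^(4)=-39/2

((0, 0, 0, 0, 1); (1, 0, 0, 0, 0); (3, 3, 0, 0, 0); (0, 0, 1, 1, 0))


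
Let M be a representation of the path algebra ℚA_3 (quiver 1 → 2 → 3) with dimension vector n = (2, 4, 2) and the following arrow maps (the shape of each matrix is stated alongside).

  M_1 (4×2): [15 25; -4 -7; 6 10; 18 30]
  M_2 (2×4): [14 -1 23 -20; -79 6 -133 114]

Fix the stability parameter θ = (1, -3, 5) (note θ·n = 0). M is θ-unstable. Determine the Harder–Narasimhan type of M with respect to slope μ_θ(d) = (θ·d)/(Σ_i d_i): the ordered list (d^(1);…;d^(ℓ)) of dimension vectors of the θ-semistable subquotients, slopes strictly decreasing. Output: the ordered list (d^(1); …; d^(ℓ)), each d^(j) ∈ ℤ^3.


Via rank(M_{q-1}∘⋯∘M_p): M ≅ I[1,3]^2, I[2,2]^2.
μ_θ-semistable layers: μ^(1)=5; μ^(2)=-1; μ^(3)=-3

((0, 0, 2); (2, 2, 0); (0, 2, 0))


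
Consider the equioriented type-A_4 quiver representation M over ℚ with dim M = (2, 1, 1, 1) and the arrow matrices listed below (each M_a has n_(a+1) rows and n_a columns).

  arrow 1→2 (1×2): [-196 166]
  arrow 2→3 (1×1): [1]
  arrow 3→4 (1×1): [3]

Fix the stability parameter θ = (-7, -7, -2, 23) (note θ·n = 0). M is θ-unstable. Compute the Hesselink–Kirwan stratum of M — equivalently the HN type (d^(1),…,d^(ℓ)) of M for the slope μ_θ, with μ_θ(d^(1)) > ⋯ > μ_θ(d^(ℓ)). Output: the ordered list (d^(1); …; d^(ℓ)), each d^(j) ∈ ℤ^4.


Barcode: M ≅ I[1,1], I[1,4]. HN layers by μ_θ (3 steps, strictly decreasing):
  μ^(1)=23; μ^(2)=-2; μ^(3)=-7

((0, 0, 0, 1); (0, 0, 1, 0); (2, 1, 0, 0))


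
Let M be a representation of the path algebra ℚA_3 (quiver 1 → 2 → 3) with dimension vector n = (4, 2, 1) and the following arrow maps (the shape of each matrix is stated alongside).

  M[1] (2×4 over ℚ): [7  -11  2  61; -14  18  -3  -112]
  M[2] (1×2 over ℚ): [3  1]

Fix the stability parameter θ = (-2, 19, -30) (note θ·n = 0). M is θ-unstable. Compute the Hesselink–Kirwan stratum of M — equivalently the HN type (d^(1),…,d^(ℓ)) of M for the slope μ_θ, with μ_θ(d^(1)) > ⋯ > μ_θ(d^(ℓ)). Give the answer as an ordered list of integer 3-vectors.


Barcode: M ≅ I[1,1]^2, I[1,2], I[1,3]. HN layers by μ_θ (3 steps, strictly decreasing):
  μ^(1)=19; μ^(2)=-2; μ^(3)=-13/3

((0, 1, 0); (3, 0, 0); (1, 1, 1))


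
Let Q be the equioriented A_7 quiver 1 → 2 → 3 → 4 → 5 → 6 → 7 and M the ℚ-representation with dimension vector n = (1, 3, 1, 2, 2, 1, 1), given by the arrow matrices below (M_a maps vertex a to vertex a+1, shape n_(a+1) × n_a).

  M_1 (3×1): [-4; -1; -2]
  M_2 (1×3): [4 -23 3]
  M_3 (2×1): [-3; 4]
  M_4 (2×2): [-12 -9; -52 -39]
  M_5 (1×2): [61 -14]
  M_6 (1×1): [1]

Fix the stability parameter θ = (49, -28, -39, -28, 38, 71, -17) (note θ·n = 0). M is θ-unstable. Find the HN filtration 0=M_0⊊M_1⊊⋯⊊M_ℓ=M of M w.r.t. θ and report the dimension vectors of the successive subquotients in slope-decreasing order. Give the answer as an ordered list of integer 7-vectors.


Interval decomposition of M: I[1,4], I[2,2]^2, I[4,7], I[5,5].
HN type (ℓ=4): μ^(1)=38; μ^(2)=92/3; μ^(3)=-23/2; μ^(4)=-28

((0, 0, 0, 0, 1, 0, 0); (0, 0, 0, 0, 1, 1, 1); (1, 1, 1, 1, 0, 0, 0); (0, 2, 0, 1, 0, 0, 0))


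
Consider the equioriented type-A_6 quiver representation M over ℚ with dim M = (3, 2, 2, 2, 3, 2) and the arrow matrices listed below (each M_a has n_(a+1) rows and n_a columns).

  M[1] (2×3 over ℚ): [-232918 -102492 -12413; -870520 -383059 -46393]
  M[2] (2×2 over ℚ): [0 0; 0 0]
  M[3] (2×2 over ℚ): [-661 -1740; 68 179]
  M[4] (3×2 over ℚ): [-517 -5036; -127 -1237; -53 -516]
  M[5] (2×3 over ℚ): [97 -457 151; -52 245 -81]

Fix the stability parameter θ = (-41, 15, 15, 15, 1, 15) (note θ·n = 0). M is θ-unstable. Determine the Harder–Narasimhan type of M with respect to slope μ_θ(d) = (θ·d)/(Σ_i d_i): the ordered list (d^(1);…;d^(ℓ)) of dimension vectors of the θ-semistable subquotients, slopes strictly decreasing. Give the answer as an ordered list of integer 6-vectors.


Barcode: M ≅ I[1,1], I[1,2]^2, I[3,6]^2, I[5,5]. HN layers by μ_θ (4 steps, strictly decreasing):
  μ^(1)=15; μ^(2)=31/3; μ^(3)=1; μ^(4)=-41

((0, 2, 0, 0, 0, 2); (0, 0, 2, 2, 2, 0); (0, 0, 0, 0, 1, 0); (3, 0, 0, 0, 0, 0))


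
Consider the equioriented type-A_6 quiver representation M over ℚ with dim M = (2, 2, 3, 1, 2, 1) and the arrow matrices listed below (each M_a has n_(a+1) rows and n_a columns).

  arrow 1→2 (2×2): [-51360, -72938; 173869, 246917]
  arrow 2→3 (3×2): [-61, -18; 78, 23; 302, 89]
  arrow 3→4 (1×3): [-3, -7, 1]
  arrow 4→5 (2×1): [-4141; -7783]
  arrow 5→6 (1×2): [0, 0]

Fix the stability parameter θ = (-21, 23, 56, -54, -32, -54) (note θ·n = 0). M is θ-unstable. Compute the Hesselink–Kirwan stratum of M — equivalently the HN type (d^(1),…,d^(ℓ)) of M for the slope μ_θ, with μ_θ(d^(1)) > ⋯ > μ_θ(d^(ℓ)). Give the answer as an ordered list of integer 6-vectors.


Via rank(M_{q-1}∘⋯∘M_p): M ≅ I[1,3], I[1,5], I[3,3], I[5,5], I[6,6].
μ_θ-semistable layers: μ^(1)=56; μ^(2)=23; μ^(3)=-7/4; μ^(4)=-21; μ^(5)=-32; μ^(6)=-54

((0, 0, 2, 0, 0, 0); (0, 1, 0, 0, 0, 0); (0, 1, 1, 1, 1, 0); (2, 0, 0, 0, 0, 0); (0, 0, 0, 0, 1, 0); (0, 0, 0, 0, 0, 1))


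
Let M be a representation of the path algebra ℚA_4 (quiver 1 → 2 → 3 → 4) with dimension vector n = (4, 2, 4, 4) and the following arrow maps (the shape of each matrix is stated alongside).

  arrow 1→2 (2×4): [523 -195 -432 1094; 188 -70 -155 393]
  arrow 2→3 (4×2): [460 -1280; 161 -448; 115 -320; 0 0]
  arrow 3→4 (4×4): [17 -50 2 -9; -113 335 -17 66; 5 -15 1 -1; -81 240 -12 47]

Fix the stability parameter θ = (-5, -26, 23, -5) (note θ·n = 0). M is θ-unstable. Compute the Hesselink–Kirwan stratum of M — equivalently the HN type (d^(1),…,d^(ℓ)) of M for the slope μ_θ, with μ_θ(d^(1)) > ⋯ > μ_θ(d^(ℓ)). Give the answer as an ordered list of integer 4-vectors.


Barcode: M ≅ I[1,1]^2, I[1,2], I[1,3], I[3,4]^3, I[4,4]. HN layers by μ_θ (4 steps, strictly decreasing):
  μ^(1)=23; μ^(2)=9; μ^(3)=-5; μ^(4)=-31/2

((0, 0, 1, 0); (0, 0, 3, 3); (2, 0, 0, 1); (2, 2, 0, 0))


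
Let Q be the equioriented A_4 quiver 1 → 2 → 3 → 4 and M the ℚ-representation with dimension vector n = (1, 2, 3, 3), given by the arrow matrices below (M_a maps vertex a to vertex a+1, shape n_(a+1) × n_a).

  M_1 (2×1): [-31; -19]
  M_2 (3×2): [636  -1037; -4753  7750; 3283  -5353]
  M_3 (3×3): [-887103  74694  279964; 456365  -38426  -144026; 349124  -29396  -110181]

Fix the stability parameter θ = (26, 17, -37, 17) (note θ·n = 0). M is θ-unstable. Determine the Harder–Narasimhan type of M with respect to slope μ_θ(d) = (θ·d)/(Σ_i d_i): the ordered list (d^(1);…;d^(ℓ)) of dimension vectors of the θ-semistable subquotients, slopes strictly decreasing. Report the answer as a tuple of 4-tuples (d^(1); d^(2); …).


Barcode: M ≅ I[1,4], I[2,4], I[3,3], I[4,4]. HN layers by μ_θ (4 steps, strictly decreasing):
  μ^(1)=17; μ^(2)=2; μ^(3)=-10; μ^(4)=-37

((0, 0, 0, 3); (1, 1, 1, 0); (0, 1, 1, 0); (0, 0, 1, 0))


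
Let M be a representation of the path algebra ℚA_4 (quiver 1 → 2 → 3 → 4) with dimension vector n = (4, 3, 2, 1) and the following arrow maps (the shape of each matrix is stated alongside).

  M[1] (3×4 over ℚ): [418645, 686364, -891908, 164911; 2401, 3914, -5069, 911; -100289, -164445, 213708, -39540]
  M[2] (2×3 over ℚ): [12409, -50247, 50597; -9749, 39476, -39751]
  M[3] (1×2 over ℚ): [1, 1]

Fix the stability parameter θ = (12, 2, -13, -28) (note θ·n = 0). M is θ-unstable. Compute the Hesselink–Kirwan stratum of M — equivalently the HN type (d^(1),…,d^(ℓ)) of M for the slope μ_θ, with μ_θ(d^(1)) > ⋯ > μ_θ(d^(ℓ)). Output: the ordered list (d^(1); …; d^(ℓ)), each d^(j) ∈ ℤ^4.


Via rank(M_{q-1}∘⋯∘M_p): M ≅ I[1,1], I[1,2], I[1,3], I[1,4].
μ_θ-semistable layers: μ^(1)=12; μ^(2)=7; μ^(3)=1/3; μ^(4)=-27/4

((1, 0, 0, 0); (1, 1, 0, 0); (1, 1, 1, 0); (1, 1, 1, 1))


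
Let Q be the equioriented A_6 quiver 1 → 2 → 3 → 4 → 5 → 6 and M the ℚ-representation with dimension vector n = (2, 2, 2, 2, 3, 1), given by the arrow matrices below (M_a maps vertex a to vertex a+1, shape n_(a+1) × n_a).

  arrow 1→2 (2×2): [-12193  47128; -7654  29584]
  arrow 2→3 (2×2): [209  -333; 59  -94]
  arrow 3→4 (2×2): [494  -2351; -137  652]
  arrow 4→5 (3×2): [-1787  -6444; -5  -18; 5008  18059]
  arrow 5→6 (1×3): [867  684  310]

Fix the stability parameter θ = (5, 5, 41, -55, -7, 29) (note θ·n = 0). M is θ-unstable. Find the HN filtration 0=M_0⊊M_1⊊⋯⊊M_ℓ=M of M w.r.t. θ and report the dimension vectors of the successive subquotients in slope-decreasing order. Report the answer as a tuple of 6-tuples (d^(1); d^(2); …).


Interval decomposition of M: I[1,1], I[1,6], I[2,5], I[5,5].
HN type (ℓ=5): μ^(1)=29; μ^(2)=5; μ^(3)=-11/5; μ^(4)=-4; μ^(5)=-7

((0, 0, 0, 0, 0, 1); (1, 0, 0, 0, 0, 0); (1, 1, 1, 1, 1, 0); (0, 1, 1, 1, 1, 0); (0, 0, 0, 0, 1, 0))


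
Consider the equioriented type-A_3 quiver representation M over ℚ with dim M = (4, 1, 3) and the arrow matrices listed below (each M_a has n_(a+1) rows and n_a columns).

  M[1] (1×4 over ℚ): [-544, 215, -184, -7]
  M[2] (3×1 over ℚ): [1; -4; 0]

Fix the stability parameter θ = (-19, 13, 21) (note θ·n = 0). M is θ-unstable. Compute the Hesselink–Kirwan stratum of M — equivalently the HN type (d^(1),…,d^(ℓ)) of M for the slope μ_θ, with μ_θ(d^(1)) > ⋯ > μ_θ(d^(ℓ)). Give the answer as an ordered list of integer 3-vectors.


Interval decomposition of M: I[1,1]^3, I[1,3], I[3,3]^2.
HN type (ℓ=3): μ^(1)=21; μ^(2)=13; μ^(3)=-19

((0, 0, 3); (0, 1, 0); (4, 0, 0))


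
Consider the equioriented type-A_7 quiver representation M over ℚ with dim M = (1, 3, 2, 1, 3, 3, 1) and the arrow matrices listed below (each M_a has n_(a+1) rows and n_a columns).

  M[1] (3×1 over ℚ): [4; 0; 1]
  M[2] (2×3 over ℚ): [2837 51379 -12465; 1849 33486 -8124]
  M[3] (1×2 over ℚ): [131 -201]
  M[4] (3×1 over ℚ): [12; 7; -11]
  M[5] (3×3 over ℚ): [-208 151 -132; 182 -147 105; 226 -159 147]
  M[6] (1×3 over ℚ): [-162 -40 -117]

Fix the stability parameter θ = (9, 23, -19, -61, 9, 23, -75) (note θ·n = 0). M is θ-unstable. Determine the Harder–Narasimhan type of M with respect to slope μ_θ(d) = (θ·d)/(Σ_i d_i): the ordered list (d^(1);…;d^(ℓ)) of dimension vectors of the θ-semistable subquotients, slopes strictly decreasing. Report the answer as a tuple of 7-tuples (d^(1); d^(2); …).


Interval decomposition of M: I[1,6], I[2,2], I[2,3], I[5,5], I[5,7], I[6,6].
HN type (ℓ=5): μ^(1)=23; μ^(2)=9; μ^(3)=2; μ^(4)=-12; μ^(5)=-43/3

((0, 1, 0, 0, 0, 2, 0); (0, 0, 0, 0, 2, 0, 0); (0, 1, 1, 0, 0, 0, 0); (1, 1, 1, 1, 0, 0, 0); (0, 0, 0, 0, 1, 1, 1))
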